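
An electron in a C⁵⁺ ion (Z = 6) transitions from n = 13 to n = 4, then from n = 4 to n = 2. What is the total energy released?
119.55 eV

The energy levels of C⁵⁺ are E_n = -13.6057 × 6² / n² eV.

First transition (13 → 4):
ΔE₁ = |E_4 - E_13|
ΔE₁ = |-30.61282500 - (-2.89825562)| = 27.71457 eV

Second transition (4 → 2):
ΔE₂ = |E_2 - E_4|
ΔE₂ = |-122.45130000 - (-30.61282500)| = 91.83848 eV

Total energy released:
E_total = ΔE₁ + ΔE₂ = 27.71457 + 91.83848 = 119.55 eV

Note: This equals the direct transition 13 → 2: 119.55 eV ✓
Energy is conserved regardless of the path taken.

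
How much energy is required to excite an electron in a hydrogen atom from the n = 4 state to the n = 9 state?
0.68238 eV

The energy levels of a hydrogen-like atom are E_n = -13.6057 eV / n².

Energy at n = 4: E_4 = -13.6057 / 4² = -0.85035625 eV
Energy at n = 9: E_9 = -13.6057 / 9² = -0.16797160 eV

The excitation energy is the difference:
ΔE = E_9 - E_4
ΔE = -0.16797160 - (-0.85035625)
ΔE = 0.68238 eV

Since this is positive, energy must be absorbed (photon absorption).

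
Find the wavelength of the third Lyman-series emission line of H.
97.20161 nm

The lines of a series are numbered from the longest wavelength (smallest ΔE) outward; the third line is the transition from n = n_f + 3 to n_f.
The Lyman series has all transitions ending at n_f = 1.

For H, the third line (γ-line) is the jump from n = 4 to n = 1:
E_4 = -13.6057 / 4² = -0.8503563 eV
E_1 = -13.6057 / 1² = -13.6057000 eV
ΔE = E_4 - E_1 = 12.7553437 eV

λ = hc/E = 1239.84 eV·nm / 12.7553437 eV
λ = 97.20161 nm

This is the γ-line of the Lyman series in H.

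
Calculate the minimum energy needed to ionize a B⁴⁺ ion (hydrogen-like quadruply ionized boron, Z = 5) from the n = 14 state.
1.735421 eV

The ionization energy is the energy needed to remove the electron completely (n → ∞).

For a hydrogen-like ion with Z = 5, E_n = -13.6057 Z² / n² eV.

At n = 14: E_14 = -13.6057 × 5² / 14² = -1.735420918 eV
At n = ∞: E_∞ = 0 eV

Ionization energy = E_∞ - E_14 = 0 - (-1.735420918) = 1.735420918 eV
Ionization energy ≈ 1.735421 eV

This is also called the binding energy of the electron in state n = 14.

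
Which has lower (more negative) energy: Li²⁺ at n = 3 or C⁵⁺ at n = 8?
Li²⁺ at n = 3 (E = -13.61 eV)

Using E_n = -13.6057 Z² / n² eV:

Li²⁺ (Z = 3) at n = 3:
E = -13.6057 × 3² / 3² = -13.6057 × 9 / 9 = -13.60570 eV

C⁵⁺ (Z = 6) at n = 8:
E = -13.6057 × 6² / 8² = -13.6057 × 36 / 64 = -7.65321 eV

Since -13.60570 eV < -7.65321 eV,
Li²⁺ at n = 3 is more tightly bound (requires more energy to ionize).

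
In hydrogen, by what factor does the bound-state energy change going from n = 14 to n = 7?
4.000

Using E_n = -13.6057 Z² / n² eV with Z = 1:

E_7 = -13.6057 / 7² = -13.6057 / 49 = -0.277667347 eV
E_14 = -13.6057 / 14² = -13.6057 / 196 = -0.069416837 eV

The ratio is:
E_7/E_14 = (-0.277667347) / (-0.069416837)
E_7/E_14 = (-13.6057/49) / (-13.6057/196)
E_7/E_14 = 196/49
E_7/E_14 = 4.000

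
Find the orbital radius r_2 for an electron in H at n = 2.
0.21167 nm (or 2.11671 Å)

The Bohr radius formula is:
r_n = n² a₀ / Z

where a₀ = 0.05291772 nm is the Bohr radius.

For H (Z = 1) at n = 2:
r_2 = 2² × 0.05291772 nm / 1
r_2 = 4 × 0.05291772 nm / 1
r_2 = 0.211671 nm / 1
r_2 = 0.21167 nm

The electron orbits at approximately 0.21167 nm from the nucleus.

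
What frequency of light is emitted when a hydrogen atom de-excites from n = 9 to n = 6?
5.07692e+13 Hz

First, find the transition energy:
E_9 = -13.6057 / 9² = -0.167971605 eV
E_6 = -13.6057 / 6² = -0.377936111 eV
|ΔE| = |E_6 - E_9| = 0.209964506 eV

Convert to Joules: E = 0.209964506 eV × (1.602177 × 10⁻¹⁹ J/eV) = 3.3640030e-20 J

Using E = hf:
f = E/h = 3.3640030e-20 J / (6.62607 × 10⁻³⁴ J·s)
f = 5.07692e+13 Hz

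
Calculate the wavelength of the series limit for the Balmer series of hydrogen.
364.506 nm

The series limit corresponds to the transition from n = ∞ to n = 2.
This is the highest energy (shortest wavelength) transition in the Balmer series.

E_∞ = 0 eV
E_2 = -13.6057 / 2² = -3.4014250 eV

Energy at series limit:
ΔE = E_∞ - E_2 = 0 - (-3.4014250) = 3.4014250 eV
λ = hc/E = 1239.84 eV·nm / 3.4014250 eV = 364.506 nm

This energy equals the ionization energy from the n = 2 state of hydrogen.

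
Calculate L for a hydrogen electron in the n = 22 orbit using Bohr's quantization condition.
2.3201e-33 J·s (or 22ℏ)

In the Bohr model, angular momentum is quantized:
L = nℏ

where ℏ = h/(2π) = 1.054572e-34 J·s

For n = 22:
L = 22 × 1.054572e-34 J·s
L = 2.3201e-33 J·s

This can also be written as L = 22ℏ.
The angular momentum is an integer multiple of the reduced Planck constant.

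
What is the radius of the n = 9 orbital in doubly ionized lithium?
1.4288 nm (or 14.2878 Å)

The Bohr radius formula is:
r_n = n² a₀ / Z

where a₀ = 0.0529177 nm is the Bohr radius.

For Li²⁺ (Z = 3) at n = 9:
r_9 = 9² × 0.0529177 nm / 3
r_9 = 81 × 0.0529177 nm / 3
r_9 = 4.28633 nm / 3
r_9 = 1.4288 nm

The electron orbits at approximately 1.4288 nm from the nucleus.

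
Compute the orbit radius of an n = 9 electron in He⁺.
2.14317 nm (or 21.43168 Å)

The Bohr radius formula is:
r_n = n² a₀ / Z

where a₀ = 0.05291772 nm is the Bohr radius.

For He⁺ (Z = 2) at n = 9:
r_9 = 9² × 0.05291772 nm / 2
r_9 = 81 × 0.05291772 nm / 2
r_9 = 4.286335 nm / 2
r_9 = 2.14317 nm

The electron orbits at approximately 2.14317 nm from the nucleus.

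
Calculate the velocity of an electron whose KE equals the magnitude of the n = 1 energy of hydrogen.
2.18769e+06 m/s (or 0.72974% of c)

The binding energy at n = 1 for hydrogen is:
E_1 = -13.6057/1² = -13.6057000 eV
|E_1| = 13.6057000 eV

Convert to Joules:
KE = 13.6057000 eV × (1.602177 × 10⁻¹⁹ J/eV) = 2.1798740e-18 J

Using KE = ½mv²:
v = √(2·KE/m_e)
v = √(2 × 2.1798740e-18 J / 9.10938 × 10⁻³¹ kg)
v = 2.18769e+06 m/s

This is approximately 0.72974% the speed of light.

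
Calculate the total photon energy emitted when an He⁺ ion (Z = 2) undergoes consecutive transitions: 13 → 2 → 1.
54.101 eV

The energy levels of He⁺ are E_n = -13.6057 × 2² / n² eV.

First transition (13 → 2):
ΔE₁ = |E_2 - E_13|
ΔE₁ = |-13.605700000 - (-0.322028402)| = 13.283672 eV

Second transition (2 → 1):
ΔE₂ = |E_1 - E_2|
ΔE₂ = |-54.422800000 - (-13.605700000)| = 40.817100 eV

Total energy released:
E_total = ΔE₁ + ΔE₂ = 13.283672 + 40.817100 = 54.101 eV

Note: This equals the direct transition 13 → 1: 54.101 eV ✓
Energy is conserved regardless of the path taken.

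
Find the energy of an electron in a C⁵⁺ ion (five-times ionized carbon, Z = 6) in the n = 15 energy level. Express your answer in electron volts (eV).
-2.18 eV

The energy levels of a hydrogen-like atom are given by:
E_n = -13.6057 Z² / n² eV  (with Z = 6 for C⁵⁺)

For n = 15:
E_15 = -13.6057 × 6² / 15²
E_15 = -13.6057 × 36 / 225
E_15 = -2.18 eV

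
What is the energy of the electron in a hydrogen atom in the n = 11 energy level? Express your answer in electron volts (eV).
-0.1124 eV

The energy levels of a hydrogen-like atom are given by:
E_n = -13.6057 eV / n²

For n = 11:
E_11 = -13.6057 eV / 11²
E_11 = -13.6057 eV / 121
E_11 = -0.1124 eV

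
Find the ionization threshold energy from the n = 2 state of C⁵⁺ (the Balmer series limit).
122.451300 eV

The series limit corresponds to the transition from n = ∞ to n = 2.
This is the highest energy (shortest wavelength) transition in the Balmer series.

E_∞ = 0 eV
E_2 = -13.6057 × 6² / 2² = -122.451300 eV

Energy at series limit:
ΔE = E_∞ - E_2 = 0 - (-122.451300) = 122.451300 eV

This energy equals the ionization energy from the n = 2 state of C⁵⁺.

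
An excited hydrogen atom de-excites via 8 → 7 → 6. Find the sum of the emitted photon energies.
0.16535 eV

The energy levels of hydrogen are E_n = -13.6057 / n² eV.

First transition (8 → 7):
ΔE₁ = |E_7 - E_8|
ΔE₁ = |-0.27766734694 - (-0.21258906250)| = 0.06507828 eV

Second transition (7 → 6):
ΔE₂ = |E_6 - E_7|
ΔE₂ = |-0.37793611111 - (-0.27766734694)| = 0.10026876 eV

Total energy released:
E_total = ΔE₁ + ΔE₂ = 0.06507828 + 0.10026876 = 0.16535 eV

Note: This equals the direct transition 8 → 6: 0.16535 eV ✓
Energy is conserved regardless of the path taken.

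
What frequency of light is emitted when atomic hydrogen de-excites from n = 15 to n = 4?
1.91e+14 Hz

First, find the transition energy:
E_15 = -13.6057 / 15² = -0.060470 eV
E_4 = -13.6057 / 4² = -0.850356 eV
|ΔE| = |E_4 - E_15| = 0.789886 eV

Convert to Joules: E = 0.789886 eV × (1.602177 × 10⁻¹⁹ J/eV) = 1.2655e-19 J

Using E = hf:
f = E/h = 1.2655e-19 J / (6.62607 × 10⁻³⁴ J·s)
f = 1.91e+14 Hz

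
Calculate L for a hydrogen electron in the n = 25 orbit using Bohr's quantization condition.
2.6364e-33 J·s (or 25ℏ)

In the Bohr model, angular momentum is quantized:
L = nℏ

where ℏ = h/(2π) = 1.054572e-34 J·s

For n = 25:
L = 25 × 1.054572e-34 J·s
L = 2.6364e-33 J·s

This can also be written as L = 25ℏ.
The angular momentum is an integer multiple of the reduced Planck constant.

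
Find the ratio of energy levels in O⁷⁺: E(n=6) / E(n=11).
3.36

Using E_n = -13.6057 Z² / n² eV with Z = 8:

E_6 = -13.6057 × 8² / 6² = -870.7648 / 36 = -24.18791111 eV
E_11 = -13.6057 × 8² / 11² = -870.7648 / 121 = -7.19640331 eV

The ratio is:
E_6/E_11 = (-24.18791111) / (-7.19640331)
E_6/E_11 = (-870.7648/36) / (-870.7648/121)
E_6/E_11 = 121/36
E_6/E_11 = 3.36
(Note: the Z² factors cancel in the ratio.)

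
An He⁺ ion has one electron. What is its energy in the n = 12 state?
-0.3779 eV

For hydrogen-like ions, the energy levels scale with Z²:
E_n = -13.6057 Z² / n² eV

For He⁺ (Z = 2) at n = 12:
E_12 = -13.6057 × 2² / 12²
E_12 = -13.6057 × 4 / 144
E_12 = -54.4228 / 144
E_12 = -0.3779 eV

The energy is 4 times more negative than hydrogen at the same n due to the stronger nuclear charge.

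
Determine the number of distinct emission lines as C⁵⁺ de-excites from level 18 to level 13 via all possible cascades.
15

The electron can occupy levels n = 13, 14, ..., 18 during de-excitation — that is m = 18 - 13 + 1 = 6 distinct levels.

The number of distinct spectral lines equals the number of ways to choose 2 of these m levels (each pair gives one possible emission transition):

Number of lines = m(m-1)/2 = 6×5/2 = 15

These correspond to all possible transitions between the 6 levels:
18 → 17, 18 → 16, 18 → 15, 18 → 14, 18 → 13, 17 → 16, 17 → 15, 17 → 14...

Each transition produces a photon with a unique energy (and thus wavelength). This count does not depend on Z.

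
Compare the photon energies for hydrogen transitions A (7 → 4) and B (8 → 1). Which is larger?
8 → 1

Calculate the energy for each transition:

Transition 7 → 4:
ΔE₁ = |E_4 - E_7| = |-13.6057/4² - (-13.6057/7²)|
ΔE₁ = |-0.85035625 - (-0.27766735)| = 0.57269 eV

Transition 8 → 1:
ΔE₂ = |E_1 - E_8| = |-13.6057/1² - (-13.6057/8²)|
ΔE₂ = |-13.60570000 - (-0.21258906)| = 13.39311 eV

Since 13.39311 eV > 0.57269 eV, the transition 8 → 1 emits the more energetic photon.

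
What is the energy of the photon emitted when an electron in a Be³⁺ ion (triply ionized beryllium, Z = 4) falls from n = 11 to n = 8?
1.60 eV

The energy levels are E_n = -13.6057 Z² eV / n².

Energy at n = 11: E_11 = -13.6057 × 4² / 11² = -1.79910 eV
Energy at n = 8: E_8 = -13.6057 × 4² / 8² = -3.40143 eV

For emission (electron falling to lower state), the photon energy is:
E_photon = E_11 - E_8 = |-1.79910 - (-3.40143)|
E_photon = 1.60 eV

This energy is carried away by the emitted photon.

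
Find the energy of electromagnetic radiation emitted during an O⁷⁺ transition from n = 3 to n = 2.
120.940 eV

The energy levels are E_n = -13.6057 Z² eV / n².

Energy at n = 3: E_3 = -13.6057 × 8² / 3² = -96.751644 eV
Energy at n = 2: E_2 = -13.6057 × 8² / 2² = -217.691200 eV

For emission (electron falling to lower state), the photon energy is:
E_photon = E_3 - E_2 = |-96.751644 - (-217.691200)|
E_photon = 120.940 eV

This energy is carried away by the emitted photon.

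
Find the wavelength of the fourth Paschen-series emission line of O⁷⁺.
15.698 nm

The lines of a series are numbered from the longest wavelength (smallest ΔE) outward; the fourth line is the transition from n = n_f + 4 to n_f.
The Paschen series has all transitions ending at n_f = 3.

For O⁷⁺ (Z = 8), the fourth line (δ-line) is the jump from n = 7 to n = 3:
E_7 = -13.6057 × 8² / 7² = -17.77071 eV
E_3 = -13.6057 × 8² / 3² = -96.75164 eV
ΔE = E_7 - E_3 = 78.98093 eV

λ = hc/E = 1239.84 eV·nm / 78.98093 eV
λ = 15.698 nm

This is the δ-line of the Paschen series in O⁷⁺.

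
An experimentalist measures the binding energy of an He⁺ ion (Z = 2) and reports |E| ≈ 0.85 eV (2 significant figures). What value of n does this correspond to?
n = 8

The exact energy levels follow E_n = -13.6057 Z² / n² eV with Z = 2.

The measured value (-0.85 eV) is reported to only 2 significant figures, so we must test candidate n values and see which one matches to that precision.

Candidate energies:
  n = 6:  E = -13.6057 × 2² / 6² = -1.51174 eV
  n = 7:  E = -13.6057 × 2² / 7² = -1.11067 eV
  n = 8:  E = -13.6057 × 2² / 8² = -0.85036 eV  ← matches
  n = 9:  E = -13.6057 × 2² / 9² = -0.67189 eV
  n = 10:  E = -13.6057 × 2² / 10² = -0.54423 eV

Checking against the measurement of -0.85 eV (2 sig figs), only n = 8 agrees:
E_8 = -0.85036 eV, which rounds to -0.85 eV ✓

Therefore n = 8.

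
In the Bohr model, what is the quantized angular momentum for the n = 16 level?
1.687e-33 J·s (or 16ℏ)

In the Bohr model, angular momentum is quantized:
L = nℏ

where ℏ = h/(2π) = 1.05457e-34 J·s

For n = 16:
L = 16 × 1.05457e-34 J·s
L = 1.687e-33 J·s

This can also be written as L = 16ℏ.
The angular momentum is an integer multiple of the reduced Planck constant.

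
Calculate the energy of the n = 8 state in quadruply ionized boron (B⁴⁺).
-5.3147 eV

For hydrogen-like ions, the energy levels scale with Z²:
E_n = -13.6057 Z² / n² eV

For B⁴⁺ (Z = 5) at n = 8:
E_8 = -13.6057 × 5² / 8²
E_8 = -13.6057 × 25 / 64
E_8 = -340.1425 / 64
E_8 = -5.3147 eV

The energy is 25 times more negative than hydrogen at the same n due to the stronger nuclear charge.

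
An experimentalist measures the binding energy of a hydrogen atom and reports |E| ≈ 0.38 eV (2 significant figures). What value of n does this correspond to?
n = 6

The exact energy levels follow E_n = -13.6057 eV / n².

The measured value (-0.38 eV) is reported to only 2 significant figures, so we must test candidate n values and see which one matches to that precision.

Candidate energies:
  n = 4:  E = -13.6057/4² = -0.85036 eV
  n = 5:  E = -13.6057/5² = -0.54423 eV
  n = 6:  E = -13.6057/6² = -0.37794 eV  ← matches
  n = 7:  E = -13.6057/7² = -0.27767 eV
  n = 8:  E = -13.6057/8² = -0.21259 eV

Checking against the measurement of -0.38 eV (2 sig figs), only n = 6 agrees:
E_6 = -0.37794 eV, which rounds to -0.38 eV ✓

Therefore n = 6.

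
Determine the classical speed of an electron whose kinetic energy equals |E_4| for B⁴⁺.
2.735e+06 m/s (or 0.9122% of c)

The binding energy at n = 4 for B⁴⁺ is:
E_4 = -13.6057 × 5²/4² = -21.258906 eV
|E_4| = 21.258906 eV

Convert to Joules:
KE = 21.258906 eV × (1.602177 × 10⁻¹⁹ J/eV) = 3.40605e-18 J

Using KE = ½mv²:
v = √(2·KE/m_e)
v = √(2 × 3.40605e-18 J / 9.10938 × 10⁻³¹ kg)
v = 2.735e+06 m/s

This is approximately 0.9122% the speed of light.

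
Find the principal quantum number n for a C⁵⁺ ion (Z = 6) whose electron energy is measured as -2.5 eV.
n = 14

The exact energy levels follow E_n = -13.6057 Z² / n² eV with Z = 6.

The measured value (-2.5 eV) is reported to only 2 significant figures, so we must test candidate n values and see which one matches to that precision.

Candidate energies:
  n = 12:  E = -13.6057 × 6² / 12² = -3.40143 eV
  n = 13:  E = -13.6057 × 6² / 13² = -2.89826 eV
  n = 14:  E = -13.6057 × 6² / 14² = -2.49901 eV  ← matches
  n = 15:  E = -13.6057 × 6² / 15² = -2.17691 eV
  n = 16:  E = -13.6057 × 6² / 16² = -1.91330 eV

Checking against the measurement of -2.5 eV (2 sig figs), only n = 14 agrees:
E_14 = -2.49901 eV, which rounds to -2.5 eV ✓

Therefore n = 14.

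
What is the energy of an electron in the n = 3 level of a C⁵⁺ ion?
-54.4228 eV

For hydrogen-like ions, the energy levels scale with Z²:
E_n = -13.6057 Z² / n² eV

For C⁵⁺ (Z = 6) at n = 3:
E_3 = -13.6057 × 6² / 3²
E_3 = -13.6057 × 36 / 9
E_3 = -489.8052 / 9
E_3 = -54.4228 eV

The energy is 36 times more negative than hydrogen at the same n due to the stronger nuclear charge.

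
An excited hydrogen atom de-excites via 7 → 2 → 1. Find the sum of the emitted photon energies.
13.328 eV

The energy levels of hydrogen are E_n = -13.6057 / n² eV.

First transition (7 → 2):
ΔE₁ = |E_2 - E_7|
ΔE₁ = |-3.401425000 - (-0.277667347)| = 3.123758 eV

Second transition (2 → 1):
ΔE₂ = |E_1 - E_2|
ΔE₂ = |-13.605700000 - (-3.401425000)| = 10.204275 eV

Total energy released:
E_total = ΔE₁ + ΔE₂ = 3.123758 + 10.204275 = 13.328 eV

Note: This equals the direct transition 7 → 1: 13.328 eV ✓
Energy is conserved regardless of the path taken.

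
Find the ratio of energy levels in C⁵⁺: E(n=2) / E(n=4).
4.00

Using E_n = -13.6057 Z² / n² eV with Z = 6:

E_2 = -13.6057 × 6² / 2² = -489.8052 / 4 = -122.45130000 eV
E_4 = -13.6057 × 6² / 4² = -489.8052 / 16 = -30.61282500 eV

The ratio is:
E_2/E_4 = (-122.45130000) / (-30.61282500)
E_2/E_4 = (-489.8052/4) / (-489.8052/16)
E_2/E_4 = 16/4
E_2/E_4 = 4.00
(Note: the Z² factors cancel in the ratio.)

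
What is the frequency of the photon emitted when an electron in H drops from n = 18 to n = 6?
8.1231e+13 Hz

First, find the transition energy:
E_18 = -13.6057 / 18² = -0.04199290 eV
E_6 = -13.6057 / 6² = -0.37793611 eV
|ΔE| = |E_6 - E_18| = 0.33594321 eV

Convert to Joules: E = 0.33594321 eV × (1.602177 × 10⁻¹⁹ J/eV) = 5.382405e-20 J

Using E = hf:
f = E/h = 5.382405e-20 J / (6.62607 × 10⁻³⁴ J·s)
f = 8.1231e+13 Hz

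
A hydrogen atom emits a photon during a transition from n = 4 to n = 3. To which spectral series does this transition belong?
Paschen series

The spectral series in hydrogen are named based on the final (lower) energy level:
- Lyman series: n_final = 1 (ultraviolet)
- Balmer series: n_final = 2 (visible/near-UV)
- Paschen series: n_final = 3 (infrared)
- Brackett series: n_final = 4 (infrared)
- Pfund series: n_final = 5 (far infrared)

Since this transition ends at n = 3, it belongs to the Paschen series.

For reference, this 4 → 3 line has photon energy
ΔE = 13.6057 eV × (1/3² - 1/4²) = 0.66138819 eV,
corresponding to wavelength λ = hc/ΔE = 1239.84 eV·nm / 0.66138819 eV = 1874.60 nm in the infrared region.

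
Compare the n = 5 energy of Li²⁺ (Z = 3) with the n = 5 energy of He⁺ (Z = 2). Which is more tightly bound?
Li²⁺ at n = 5 (E = -4.90 eV)

Using E_n = -13.6057 Z² / n² eV:

Li²⁺ (Z = 3) at n = 5:
E = -13.6057 × 3² / 5² = -13.6057 × 9 / 25 = -4.89805 eV

He⁺ (Z = 2) at n = 5:
E = -13.6057 × 2² / 5² = -13.6057 × 4 / 25 = -2.17691 eV

Since -4.89805 eV < -2.17691 eV,
Li²⁺ at n = 5 is more tightly bound (requires more energy to ionize).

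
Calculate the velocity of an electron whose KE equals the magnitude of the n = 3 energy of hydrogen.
7.292e+05 m/s (or 0.24325% of c)

The binding energy at n = 3 for hydrogen is:
E_3 = -13.6057/3² = -1.5117444 eV
|E_3| = 1.5117444 eV

Convert to Joules:
KE = 1.5117444 eV × (1.602177 × 10⁻¹⁹ J/eV) = 2.42208e-19 J

Using KE = ½mv²:
v = √(2·KE/m_e)
v = √(2 × 2.42208e-19 J / 9.10938 × 10⁻³¹ kg)
v = 7.292e+05 m/s

This is approximately 0.24325% the speed of light.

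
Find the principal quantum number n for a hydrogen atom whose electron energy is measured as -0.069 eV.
n = 14

The exact energy levels follow E_n = -13.6057 eV / n².

The measured value (-0.069 eV) is reported to only 2 significant figures, so we must test candidate n values and see which one matches to that precision.

Candidate energies:
  n = 12:  E = -13.6057/12² = -0.09448 eV
  n = 13:  E = -13.6057/13² = -0.08051 eV
  n = 14:  E = -13.6057/14² = -0.06942 eV  ← matches
  n = 15:  E = -13.6057/15² = -0.06047 eV
  n = 16:  E = -13.6057/16² = -0.05315 eV

Checking against the measurement of -0.069 eV (2 sig figs), only n = 14 agrees:
E_14 = -0.06942 eV, which rounds to -0.069 eV ✓

Therefore n = 14.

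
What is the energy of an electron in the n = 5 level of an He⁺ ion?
-2.1769 eV

For hydrogen-like ions, the energy levels scale with Z²:
E_n = -13.6057 Z² / n² eV

For He⁺ (Z = 2) at n = 5:
E_5 = -13.6057 × 2² / 5²
E_5 = -13.6057 × 4 / 25
E_5 = -54.4228 / 25
E_5 = -2.1769 eV

The energy is 4 times more negative than hydrogen at the same n due to the stronger nuclear charge.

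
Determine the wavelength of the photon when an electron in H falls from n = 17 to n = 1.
91.4429 nm

First, find the transition energy using E_n = -13.6057 / n² eV:
E_17 = -13.6057 / 17² = -0.047079 eV
E_1 = -13.6057 / 1² = -13.605700 eV

Photon energy: |ΔE| = |E_1 - E_17| = 13.558621 eV

Convert to wavelength using E = hc/λ with hc = 1239.84 eV·nm:
λ = hc/E = 1239.84 eV·nm / 13.558621 eV
λ = 91.4429 nm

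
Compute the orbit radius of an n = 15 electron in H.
11.9065 nm (or 119.0648 Å)

The Bohr radius formula is:
r_n = n² a₀ / Z

where a₀ = 0.0529177 nm is the Bohr radius.

For H (Z = 1) at n = 15:
r_15 = 15² × 0.0529177 nm / 1
r_15 = 225 × 0.0529177 nm / 1
r_15 = 11.90648 nm / 1
r_15 = 11.9065 nm

The electron orbits at approximately 11.9065 nm from the nucleus.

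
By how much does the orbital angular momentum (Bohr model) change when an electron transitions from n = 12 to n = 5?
7.382e-34 J·s (or 7ℏ)

In the Bohr model, L_n = nℏ where ℏ = 1.05457e-34 J·s.

L_12 = 12ℏ = 1.26548e-33 J·s
L_5 = 5ℏ = 5.27285e-34 J·s

ΔL = L_12 - L_5 = (12 - 5)ℏ = 7ℏ
ΔL = 7 × 1.05457e-34 J·s = 7.382e-34 J·s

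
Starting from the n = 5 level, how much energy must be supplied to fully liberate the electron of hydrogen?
0.5442 eV

The ionization energy is the energy needed to remove the electron completely (n → ∞).

For hydrogen, E_n = -13.6057 eV / n².

At n = 5: E_5 = -13.6057 / 5² = -0.5442280 eV
At n = ∞: E_∞ = 0 eV

Ionization energy = E_∞ - E_5 = 0 - (-0.5442280) = 0.5442280 eV
Ionization energy ≈ 0.5442 eV

This is also called the binding energy of the electron in state n = 5.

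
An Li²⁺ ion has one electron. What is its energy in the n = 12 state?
-0.850 eV

For hydrogen-like ions, the energy levels scale with Z²:
E_n = -13.6057 Z² / n² eV

For Li²⁺ (Z = 3) at n = 12:
E_12 = -13.6057 × 3² / 12²
E_12 = -13.6057 × 9 / 144
E_12 = -122.4513 / 144
E_12 = -0.850 eV

The energy is 9 times more negative than hydrogen at the same n due to the stronger nuclear charge.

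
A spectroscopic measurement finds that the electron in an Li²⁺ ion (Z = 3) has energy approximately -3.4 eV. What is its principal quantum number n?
n = 6

The exact energy levels follow E_n = -13.6057 Z² / n² eV with Z = 3.

The measured value (-3.4 eV) is reported to only 2 significant figures, so we must test candidate n values and see which one matches to that precision.

Candidate energies:
  n = 4:  E = -13.6057 × 3² / 4² = -7.65321 eV
  n = 5:  E = -13.6057 × 3² / 5² = -4.89805 eV
  n = 6:  E = -13.6057 × 3² / 6² = -3.40143 eV  ← matches
  n = 7:  E = -13.6057 × 3² / 7² = -2.49901 eV
  n = 8:  E = -13.6057 × 3² / 8² = -1.91330 eV

Checking against the measurement of -3.4 eV (2 sig figs), only n = 6 agrees:
E_6 = -3.40143 eV, which rounds to -3.4 eV ✓

Therefore n = 6.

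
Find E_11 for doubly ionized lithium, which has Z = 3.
-1.01 eV

For hydrogen-like ions, the energy levels scale with Z²:
E_n = -13.6057 Z² / n² eV

For Li²⁺ (Z = 3) at n = 11:
E_11 = -13.6057 × 3² / 11²
E_11 = -13.6057 × 9 / 121
E_11 = -122.4513 / 121
E_11 = -1.01 eV

The energy is 9 times more negative than hydrogen at the same n due to the stronger nuclear charge.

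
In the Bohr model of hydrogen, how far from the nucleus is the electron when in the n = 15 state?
11.9065 nm (or 119.0648 Å)

The Bohr radius formula is:
r_n = n² a₀ / Z

where a₀ = 0.0529177 nm is the Bohr radius.

For H (Z = 1) at n = 15:
r_15 = 15² × 0.0529177 nm / 1
r_15 = 225 × 0.0529177 nm / 1
r_15 = 11.90648 nm / 1
r_15 = 11.9065 nm

The electron orbits at approximately 11.9065 nm from the nucleus.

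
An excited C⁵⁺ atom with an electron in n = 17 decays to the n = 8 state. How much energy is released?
5.95838 eV

The energy levels are E_n = -13.6057 Z² eV / n².

Energy at n = 17: E_17 = -13.6057 × 6² / 17² = -1.69482768 eV
Energy at n = 8: E_8 = -13.6057 × 6² / 8² = -7.65320625 eV

For emission (electron falling to lower state), the photon energy is:
E_photon = E_17 - E_8 = |-1.69482768 - (-7.65320625)|
E_photon = 5.95838 eV

This energy is carried away by the emitted photon.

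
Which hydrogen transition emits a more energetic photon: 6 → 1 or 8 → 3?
6 → 1

Calculate the energy for each transition:

Transition 6 → 1:
ΔE₁ = |E_1 - E_6| = |-13.6057/1² - (-13.6057/6²)|
ΔE₁ = |-13.6057000000 - (-0.3779361111)| = 13.2277639 eV

Transition 8 → 3:
ΔE₂ = |E_3 - E_8| = |-13.6057/3² - (-13.6057/8²)|
ΔE₂ = |-1.5117444444 - (-0.2125890625)| = 1.2991554 eV

Since 13.2277639 eV > 1.2991554 eV, the transition 6 → 1 emits the more energetic photon.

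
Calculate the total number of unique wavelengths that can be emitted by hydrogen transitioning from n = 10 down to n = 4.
21

The electron can occupy levels n = 4, 5, ..., 10 during de-excitation — that is m = 10 - 4 + 1 = 7 distinct levels.

The number of distinct spectral lines equals the number of ways to choose 2 of these m levels (each pair gives one possible emission transition):

Number of lines = m(m-1)/2 = 7×6/2 = 21

These correspond to all possible transitions between the 7 levels:
10 → 9, 10 → 8, 10 → 7, 10 → 6, 10 → 5, 10 → 4, 9 → 8, 9 → 7...

Each transition produces a photon with a unique energy (and thus wavelength). This count does not depend on Z.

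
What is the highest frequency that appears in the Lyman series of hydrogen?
3.28984e+15 Hz

The series limit corresponds to the transition from n = ∞ to n = 1.
This is the highest energy (shortest wavelength) transition in the Lyman series.

E_∞ = 0 eV
E_1 = -13.6057 / 1² = -13.6057000 eV

Energy at series limit:
ΔE = E_∞ - E_1 = 0 - (-13.6057000) = 13.6057000 eV
E = 13.6057000 eV × (1.602177 × 10⁻¹⁹ J/eV) = 2.1798740e-18 J
f = E/h = 2.1798740e-18 J / (6.62607 × 10⁻³⁴ J·s) = 3.28984e+15 Hz

This energy equals the ionization energy from the n = 1 state of hydrogen.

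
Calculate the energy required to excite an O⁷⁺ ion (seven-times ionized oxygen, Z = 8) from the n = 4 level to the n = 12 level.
48.3758 eV

The energy levels of a hydrogen-like atom are E_n = -13.6057 Z² eV / n².

Energy at n = 4: E_4 = -13.6057 × 8² / 4² = -54.4228000 eV
Energy at n = 12: E_12 = -13.6057 × 8² / 12² = -6.0469778 eV

The excitation energy is the difference:
ΔE = E_12 - E_4
ΔE = -6.0469778 - (-54.4228000)
ΔE = 48.3758 eV

Since this is positive, energy must be absorbed (photon absorption).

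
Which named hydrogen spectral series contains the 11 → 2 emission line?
Balmer series

The spectral series in hydrogen are named based on the final (lower) energy level:
- Lyman series: n_final = 1 (ultraviolet)
- Balmer series: n_final = 2 (visible/near-UV)
- Paschen series: n_final = 3 (infrared)
- Brackett series: n_final = 4 (infrared)
- Pfund series: n_final = 5 (far infrared)

Since this transition ends at n = 2, it belongs to the Balmer series.

For reference, this 11 → 2 line has photon energy
ΔE = 13.6057 eV × (1/2² - 1/11²) = 3.2889812 eV,
corresponding to wavelength λ = hc/ΔE = 1239.84 eV·nm / 3.2889812 eV = 376.968 nm in the visible/near-UV region.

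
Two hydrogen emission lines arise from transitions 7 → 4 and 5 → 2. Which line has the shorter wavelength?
5 → 2

Calculate the energy for each transition:

Transition 7 → 4:
ΔE₁ = |E_4 - E_7| = |-13.6057/4² - (-13.6057/7²)|
ΔE₁ = |-0.850356250 - (-0.277667347)| = 0.572689 eV

Transition 5 → 2:
ΔE₂ = |E_2 - E_5| = |-13.6057/2² - (-13.6057/5²)|
ΔE₂ = |-3.401425000 - (-0.544228000)| = 2.857197 eV

Since 2.857197 eV > 0.572689 eV, the transition 5 → 2 emits the more energetic photon.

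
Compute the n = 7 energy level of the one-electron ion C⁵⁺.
-9.9960 eV

For hydrogen-like ions, the energy levels scale with Z²:
E_n = -13.6057 Z² / n² eV

For C⁵⁺ (Z = 6) at n = 7:
E_7 = -13.6057 × 6² / 7²
E_7 = -13.6057 × 36 / 49
E_7 = -489.8052 / 49
E_7 = -9.9960 eV

The energy is 36 times more negative than hydrogen at the same n due to the stronger nuclear charge.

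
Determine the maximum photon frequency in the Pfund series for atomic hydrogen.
1.316e+14 Hz

The series limit corresponds to the transition from n = ∞ to n = 5.
This is the highest energy (shortest wavelength) transition in the Pfund series.

E_∞ = 0 eV
E_5 = -13.6057 / 5² = -0.5442280 eV

Energy at series limit:
ΔE = E_∞ - E_5 = 0 - (-0.5442280) = 0.5442280 eV
E = 0.5442280 eV × (1.602177 × 10⁻¹⁹ J/eV) = 8.71950e-20 J
f = E/h = 8.71950e-20 J / (6.62607 × 10⁻³⁴ J·s) = 1.316e+14 Hz

This energy equals the ionization energy from the n = 5 state of hydrogen.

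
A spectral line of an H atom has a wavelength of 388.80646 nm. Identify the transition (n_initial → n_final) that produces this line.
n = 8 → n = 2

First, find the photon energy from the wavelength (hc = 1239.84 eV·nm):
E = hc/λ = 1239.84 eV·nm / 388.80646 nm = 3.1888359 eV

The energy levels of hydrogen satisfy E_n = -13.6057 / n² eV, so an emission n_i → n_f releases
ΔE = 13.6057 × (1/n_f² − 1/n_i²) eV.

Setting ΔE equal to the photon energy:
1/n_f² − 1/n_i² = 3.1888359 / 13.6057 = 0.23437500

Since 1/n_i² must be positive, we need 1/n_f² > 0.23437500, i.e. n_f ≤ 2. For each allowed n_f, solve n_i = (1/n_f² − 0.23437500)^(−1/2) and check whether it is a whole number:
  n_f = 1: 1/n_i² = 1.00000000 − 0.23437500 = 0.76562500 → n_i = 1.143  (not an integer) ✗
  n_f = 2: 1/n_i² = 0.25000000 − 0.23437500 = 0.01562500 → n_i = 8.000  → integer, n_i = 8 ✓

Only n_f = 2 gives an integer upper level, n_i = 8.

The transition is from n = 8 to n = 2 (emission).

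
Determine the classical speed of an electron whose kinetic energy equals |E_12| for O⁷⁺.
1.458e+06 m/s (or 0.48649% of c)

The binding energy at n = 12 for O⁷⁺ is:
E_12 = -13.6057 × 8²/12² = -6.0469778 eV
|E_12| = 6.0469778 eV

Convert to Joules:
KE = 6.0469778 eV × (1.602177 × 10⁻¹⁹ J/eV) = 9.68833e-19 J

Using KE = ½mv²:
v = √(2·KE/m_e)
v = √(2 × 9.68833e-19 J / 9.10938 × 10⁻³¹ kg)
v = 1.458e+06 m/s

This is approximately 0.48649% the speed of light.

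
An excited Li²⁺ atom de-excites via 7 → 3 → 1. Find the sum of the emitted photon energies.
119.952 eV

The energy levels of Li²⁺ are E_n = -13.6057 × 3² / n² eV.

First transition (7 → 3):
ΔE₁ = |E_3 - E_7|
ΔE₁ = |-13.605700000 - (-2.499006122)| = 11.106694 eV

Second transition (3 → 1):
ΔE₂ = |E_1 - E_3|
ΔE₂ = |-122.451300000 - (-13.605700000)| = 108.845600 eV

Total energy released:
E_total = ΔE₁ + ΔE₂ = 11.106694 + 108.845600 = 119.952 eV

Note: This equals the direct transition 7 → 1: 119.952 eV ✓
Energy is conserved regardless of the path taken.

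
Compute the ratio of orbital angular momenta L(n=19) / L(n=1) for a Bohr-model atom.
19.00

In the Bohr model, L_n = nℏ, so the ratio is purely the ratio of quantum numbers:

L_19/L_1 = 19ℏ / 1ℏ = 19/1 = 19.00

The angular momentum scales linearly with n.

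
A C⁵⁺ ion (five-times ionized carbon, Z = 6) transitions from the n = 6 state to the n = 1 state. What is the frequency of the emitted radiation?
1.15e+17 Hz

First, find the transition energy:
E_6 = -13.6057 × 6² / 6² = -13.605700 eV
E_1 = -13.6057 × 6² / 1² = -489.805200 eV
|ΔE| = |E_1 - E_6| = 476.199500 eV

Convert to Joules: E = 476.199500 eV × (1.602177 × 10⁻¹⁹ J/eV) = 7.6296e-17 J

Using E = hf:
f = E/h = 7.6296e-17 J / (6.62607 × 10⁻³⁴ J·s)
f = 1.15e+17 Hz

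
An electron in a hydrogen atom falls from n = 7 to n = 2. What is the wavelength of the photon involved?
396.91 nm

First, find the transition energy using E_n = -13.6057 / n² eV:
E_7 = -13.6057 / 7² = -0.277667 eV
E_2 = -13.6057 / 2² = -3.401425 eV

Photon energy: |ΔE| = |E_2 - E_7| = 3.123758 eV

Convert to wavelength using E = hc/λ with hc = 1239.84 eV·nm:
λ = hc/E = 1239.84 eV·nm / 3.123758 eV
λ = 396.91 nm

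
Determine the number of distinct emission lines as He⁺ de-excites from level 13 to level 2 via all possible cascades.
66

The electron can occupy levels n = 2, 3, ..., 13 during de-excitation — that is m = 13 - 2 + 1 = 12 distinct levels.

The number of distinct spectral lines equals the number of ways to choose 2 of these m levels (each pair gives one possible emission transition):

Number of lines = m(m-1)/2 = 12×11/2 = 66

These correspond to all possible transitions between the 12 levels:
13 → 12, 13 → 11, 13 → 10, 13 → 9, 13 → 8, 13 → 7, 13 → 6, 13 → 5...

Each transition produces a photon with a unique energy (and thus wavelength). This count does not depend on Z.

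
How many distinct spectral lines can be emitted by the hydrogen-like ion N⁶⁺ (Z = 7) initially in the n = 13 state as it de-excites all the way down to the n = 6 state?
28

The electron can occupy levels n = 6, 7, ..., 13 during de-excitation — that is m = 13 - 6 + 1 = 8 distinct levels.

The number of distinct spectral lines equals the number of ways to choose 2 of these m levels (each pair gives one possible emission transition):

Number of lines = m(m-1)/2 = 8×7/2 = 28

These correspond to all possible transitions between the 8 levels:
13 → 12, 13 → 11, 13 → 10, 13 → 9, 13 → 8, 13 → 7, 13 → 6, 12 → 11...

Each transition produces a photon with a unique energy (and thus wavelength). This count does not depend on Z.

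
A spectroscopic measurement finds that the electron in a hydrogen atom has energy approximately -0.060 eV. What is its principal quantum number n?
n = 15

The exact energy levels follow E_n = -13.6057 eV / n².

The measured value (-0.060 eV) is reported to only 2 significant figures, so we must test candidate n values and see which one matches to that precision.

Candidate energies:
  n = 13:  E = -13.6057/13² = -0.08051 eV
  n = 14:  E = -13.6057/14² = -0.06942 eV
  n = 15:  E = -13.6057/15² = -0.06047 eV  ← matches
  n = 16:  E = -13.6057/16² = -0.05315 eV
  n = 17:  E = -13.6057/17² = -0.04708 eV

Checking against the measurement of -0.060 eV (2 sig figs), only n = 15 agrees:
E_15 = -0.06047 eV, which rounds to -0.060 eV ✓

Therefore n = 15.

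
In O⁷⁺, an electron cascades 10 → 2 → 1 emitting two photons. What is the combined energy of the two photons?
862.057152 eV

The energy levels of O⁷⁺ are E_n = -13.6057 × 8² / n² eV.

First transition (10 → 2):
ΔE₁ = |E_2 - E_10|
ΔE₁ = |-217.691200000000 - (-8.707648000000)| = 208.983552000 eV

Second transition (2 → 1):
ΔE₂ = |E_1 - E_2|
ΔE₂ = |-870.764800000000 - (-217.691200000000)| = 653.073600000 eV

Total energy released:
E_total = ΔE₁ + ΔE₂ = 208.983552000 + 653.073600000 = 862.057152 eV

Note: This equals the direct transition 10 → 1: 862.057152 eV ✓
Energy is conserved regardless of the path taken.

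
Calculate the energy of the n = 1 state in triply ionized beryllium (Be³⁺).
-217.69 eV

For hydrogen-like ions, the energy levels scale with Z²:
E_n = -13.6057 Z² / n² eV

For Be³⁺ (Z = 4) at n = 1:
E_1 = -13.6057 × 4² / 1²
E_1 = -13.6057 × 16 / 1
E_1 = -217.6912 / 1
E_1 = -217.69 eV

The energy is 16 times more negative than hydrogen at the same n due to the stronger nuclear charge.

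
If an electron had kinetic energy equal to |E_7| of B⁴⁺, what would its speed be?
1.56264e+06 m/s (or 0.521% of c)

The binding energy at n = 7 for B⁴⁺ is:
E_7 = -13.6057 × 5²/7² = -6.94168367 eV
|E_7| = 6.94168367 eV

Convert to Joules:
KE = 6.94168367 eV × (1.602177 × 10⁻¹⁹ J/eV) = 1.1121806e-18 J

Using KE = ½mv²:
v = √(2·KE/m_e)
v = √(2 × 1.1121806e-18 J / 9.10938 × 10⁻³¹ kg)
v = 1.56264e+06 m/s

This is approximately 0.521% the speed of light.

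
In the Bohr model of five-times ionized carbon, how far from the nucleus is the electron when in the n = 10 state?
0.8820 nm (or 8.8196 Å)

The Bohr radius formula is:
r_n = n² a₀ / Z

where a₀ = 0.0529177 nm is the Bohr radius.

For C⁵⁺ (Z = 6) at n = 10:
r_10 = 10² × 0.0529177 nm / 6
r_10 = 100 × 0.0529177 nm / 6
r_10 = 5.29177 nm / 6
r_10 = 0.8820 nm

The electron orbits at approximately 0.8820 nm from the nucleus.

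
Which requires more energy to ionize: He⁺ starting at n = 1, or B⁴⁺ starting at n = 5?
He⁺ at n = 1 (E = -54.42 eV)

Using E_n = -13.6057 Z² / n² eV:

He⁺ (Z = 2) at n = 1:
E = -13.6057 × 2² / 1² = -13.6057 × 4 / 1 = -54.42280 eV

B⁴⁺ (Z = 5) at n = 5:
E = -13.6057 × 5² / 5² = -13.6057 × 25 / 25 = -13.60570 eV

Since -54.42280 eV < -13.60570 eV,
He⁺ at n = 1 is more tightly bound (requires more energy to ionize).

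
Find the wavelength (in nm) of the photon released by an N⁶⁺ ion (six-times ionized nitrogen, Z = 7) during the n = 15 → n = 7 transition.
116.50 nm

First, find the transition energy using E_n = -13.6057 Z² / n² eV:
E_15 = -13.6057 × 7² / 15² = -2.96302 eV
E_7 = -13.6057 × 7² / 7² = -13.60570 eV

Photon energy: |ΔE| = |E_7 - E_15| = 10.64268 eV

Convert to wavelength using E = hc/λ with hc = 1239.84 eV·nm:
λ = hc/E = 1239.84 eV·nm / 10.64268 eV
λ = 116.50 nm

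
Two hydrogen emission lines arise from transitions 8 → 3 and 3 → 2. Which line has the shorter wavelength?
3 → 2

Calculate the energy for each transition:

Transition 8 → 3:
ΔE₁ = |E_3 - E_8| = |-13.6057/3² - (-13.6057/8²)|
ΔE₁ = |-1.51174444444 - (-0.21258906250)| = 1.29915538 eV

Transition 3 → 2:
ΔE₂ = |E_2 - E_3| = |-13.6057/2² - (-13.6057/3²)|
ΔE₂ = |-3.40142500000 - (-1.51174444444)| = 1.88968056 eV

Since 1.88968056 eV > 1.29915538 eV, the transition 3 → 2 emits the more energetic photon.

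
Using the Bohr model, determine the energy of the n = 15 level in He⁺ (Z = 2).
-0.2419 eV

For hydrogen-like ions, the energy levels scale with Z²:
E_n = -13.6057 Z² / n² eV

For He⁺ (Z = 2) at n = 15:
E_15 = -13.6057 × 2² / 15²
E_15 = -13.6057 × 4 / 225
E_15 = -54.4228 / 225
E_15 = -0.2419 eV

The energy is 4 times more negative than hydrogen at the same n due to the stronger nuclear charge.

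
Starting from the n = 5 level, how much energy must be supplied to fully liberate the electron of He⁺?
2.18 eV

The ionization energy is the energy needed to remove the electron completely (n → ∞).

For a hydrogen-like ion with Z = 2, E_n = -13.6057 Z² / n² eV.

At n = 5: E_5 = -13.6057 × 2² / 5² = -2.17691 eV
At n = ∞: E_∞ = 0 eV

Ionization energy = E_∞ - E_5 = 0 - (-2.17691) = 2.17691 eV
Ionization energy ≈ 2.18 eV

This is also called the binding energy of the electron in state n = 5.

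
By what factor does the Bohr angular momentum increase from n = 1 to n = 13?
13.00

In the Bohr model, L_n = nℏ, so the ratio is purely the ratio of quantum numbers:

L_13/L_1 = 13ℏ / 1ℏ = 13/1 = 13.00

The angular momentum scales linearly with n.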